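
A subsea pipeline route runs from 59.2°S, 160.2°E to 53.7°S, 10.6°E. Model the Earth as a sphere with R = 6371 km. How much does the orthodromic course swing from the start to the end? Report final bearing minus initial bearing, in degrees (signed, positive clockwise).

At departure: θ₁ = atan2(sin Δλ cos φ₂, cos φ₁ sin φ₂ − sin φ₁ cos φ₂ cos Δλ) = 199.39°
At arrival: θ₂ = atan2(sin Δλ cos φ₁, −cos φ₂ sin φ₁ + sin φ₂ cos φ₁ cos Δλ) = 343.31°
Δθ = θ₂ − θ₁ = +143.9°

+143.9°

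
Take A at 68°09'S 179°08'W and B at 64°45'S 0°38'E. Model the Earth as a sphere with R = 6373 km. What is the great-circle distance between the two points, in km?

5239 km

Haversine: a = sin²(Δφ/2)+cos φ₁ cos φ₂ sin²(Δλ/2) = 0.15964;  σ = 2·atan2(√a,√(1−a))
σ = 47.100° → d = Rσ = 6373·0.82205 = 5239 km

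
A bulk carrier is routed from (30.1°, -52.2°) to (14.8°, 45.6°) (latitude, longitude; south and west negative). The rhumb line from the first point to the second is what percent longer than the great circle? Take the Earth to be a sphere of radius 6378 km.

2.4%

Great circle: σ = 1.5562 rad → d_gc = Rσ = 9925.5 km
Rhumb: Δφ = -0.2670, Δλ = +1.7069, Δψ = -0.2901, q = Δφ/Δψ = 0.9205 → d_rh = R√(Δφ²+q²Δλ²) = 10165.2 km
Excess = (10165.2 − 9925.5) / 9925.5 = 239.7 / 9925.5 = 2.41% ≈ 2.4%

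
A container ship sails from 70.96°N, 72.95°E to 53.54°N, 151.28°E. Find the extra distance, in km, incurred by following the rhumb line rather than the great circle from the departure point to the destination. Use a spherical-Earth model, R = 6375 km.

Great circle: cos σ = sin φ₁ sin φ₂ + cos φ₁ cos φ₂ cos Δλ,  σ = 0.6444 rad → d_gc = 4107.8 km
Rhumb line: Δψ = -0.6750, q = Δφ/Δψ = 0.4504, d_rh = R√(Δφ²+q²Δλ²) = 4378.2 km
Excess = 4378.2 − 4107.8 = 270.4 ≈ 270 km

270 km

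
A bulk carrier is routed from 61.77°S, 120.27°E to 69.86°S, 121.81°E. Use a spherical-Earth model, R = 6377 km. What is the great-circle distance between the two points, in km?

Haversine: a = sin²(Δφ/2)+cos φ₁ cos φ₂ sin²(Δλ/2) = 0.00501;  σ = 2·atan2(√a,√(1−a))
σ = 8.114° → d = Rσ = 6377·0.14161 = 903 km

903 km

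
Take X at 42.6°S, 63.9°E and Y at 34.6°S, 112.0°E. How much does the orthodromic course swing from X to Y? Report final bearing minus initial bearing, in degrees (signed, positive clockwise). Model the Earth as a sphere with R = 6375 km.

-31.2°

At departure: θ₁ = atan2(sin Δλ cos φ₂, cos φ₁ sin φ₂ − sin φ₁ cos φ₂ cos Δλ) = 94.28°
At arrival: θ₂ = atan2(sin Δλ cos φ₁, −cos φ₂ sin φ₁ + sin φ₂ cos φ₁ cos Δλ) = 63.10°
Δθ = θ₂ − θ₁ = -31.2°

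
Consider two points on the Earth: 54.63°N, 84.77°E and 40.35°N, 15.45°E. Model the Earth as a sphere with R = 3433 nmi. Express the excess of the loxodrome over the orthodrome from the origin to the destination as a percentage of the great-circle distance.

Great circle: σ = 0.8179 rad → d_gc = Rσ = 2807.9 nmi
Rhumb: Δφ = -0.2492, Δλ = -1.2099, Δψ = -0.3721, q = Δφ/Δψ = 0.6698 → d_rh = R√(Δφ²+q²Δλ²) = 2910.4 nmi
Excess = (2910.4 − 2807.9) / 2807.9 = 102.5 / 2807.9 = 3.6504% ≈ 3.7%

3.7%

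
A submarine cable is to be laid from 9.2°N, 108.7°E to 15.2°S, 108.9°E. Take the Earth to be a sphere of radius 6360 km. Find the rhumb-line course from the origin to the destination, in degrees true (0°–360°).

Δψ = ln[tan(π/4+φ₂/2)/tan(π/4+φ₁/2)] = -0.4297
Δλ = +0.0035 rad (taken the short way round)
course = atan2(Δλ, Δψ) = 179.53°

179.5°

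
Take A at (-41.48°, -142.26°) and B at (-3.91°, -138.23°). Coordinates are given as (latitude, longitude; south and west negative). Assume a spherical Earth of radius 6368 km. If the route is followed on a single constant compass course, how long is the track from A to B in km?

Rhumb course C = atan2(Δλ, Δψ) with Δψ = ln[tan(π/4+φ₂/2)/tan(π/4+φ₁/2)] = +0.7287, Δλ = +0.0703 → C = 5.51°
d = R·|Δφ| / |cos C| = 6368·0.65572 / 0.99537 = 4195 km

4195 km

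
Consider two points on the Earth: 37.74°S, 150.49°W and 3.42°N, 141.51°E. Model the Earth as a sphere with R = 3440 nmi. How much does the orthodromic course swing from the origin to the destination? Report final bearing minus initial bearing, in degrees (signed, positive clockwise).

At departure: θ₁ = atan2(sin Δλ cos φ₂, cos φ₁ sin φ₂ − sin φ₁ cos φ₂ cos Δλ) = 286.61°
At arrival: θ₂ = atan2(sin Δλ cos φ₁, −cos φ₂ sin φ₁ + sin φ₂ cos φ₁ cos Δλ) = 310.61°
Δθ = θ₂ − θ₁ = +24.0°

+24.0°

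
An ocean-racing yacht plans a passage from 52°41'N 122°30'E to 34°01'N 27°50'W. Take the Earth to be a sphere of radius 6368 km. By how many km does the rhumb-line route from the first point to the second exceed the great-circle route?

2227 km

Great circle: cos σ = sin φ₁ sin φ₂ + cos φ₁ cos φ₂ cos Δλ,  σ = 1.5625 rad → d_gc = 9950.0 km
Rhumb line: Δψ = -0.4537, q = Δφ/Δψ = 0.7181, d_rh = R√(Δφ²+q²Δλ²) = 12176.8 km
Excess = 12176.8 − 9950.0 = 2226.8 ≈ 2227 km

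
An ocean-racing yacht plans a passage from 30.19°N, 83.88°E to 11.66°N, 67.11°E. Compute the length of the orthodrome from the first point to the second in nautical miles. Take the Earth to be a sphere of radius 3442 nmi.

cos σ = sin φ₁ sin φ₂ + cos φ₁ cos φ₂ cos Δλ
      = sin(30.19°)sin(11.66°) + cos(30.19°)cos(11.66°)cos(-16.77°) = 0.9122
σ = 24.195° → d = Rσ = 3442·0.42228 = 1454 nmi

1454 nmi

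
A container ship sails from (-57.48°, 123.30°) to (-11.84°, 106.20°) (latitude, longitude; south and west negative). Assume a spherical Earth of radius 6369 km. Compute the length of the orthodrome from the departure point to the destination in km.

Haversine: a = sin²(Δφ/2)+cos φ₁ cos φ₂ sin²(Δλ/2) = 0.16205;  σ = 2·atan2(√a,√(1−a))
σ = 47.476° → d = Rσ = 6369·0.82860 = 5277 km

5277 km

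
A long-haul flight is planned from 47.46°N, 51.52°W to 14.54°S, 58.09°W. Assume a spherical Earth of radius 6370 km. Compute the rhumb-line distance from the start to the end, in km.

6924 km

Rhumb course C = atan2(Δλ, Δψ) with Δψ = ln[tan(π/4+φ₂/2)/tan(π/4+φ₁/2)] = -1.2000, Δλ = -0.1147 → C = 185.46°
d = R·|Δφ| / |cos C| = 6370·1.08210 / 0.99547 = 6924 km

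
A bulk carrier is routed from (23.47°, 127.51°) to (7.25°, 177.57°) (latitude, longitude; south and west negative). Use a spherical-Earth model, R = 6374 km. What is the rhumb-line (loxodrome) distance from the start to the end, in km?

Δψ = ln[tan(π/4+φ₂/2)/tan(π/4+φ₁/2)] = -0.2947;  Δφ = -0.2831 rad,  Δλ = +0.8737 rad
q = Δφ/Δψ = 0.9606
d = R·√(Δφ² + q²Δλ²) = 6374·0.88572 = 5646 km

5646 km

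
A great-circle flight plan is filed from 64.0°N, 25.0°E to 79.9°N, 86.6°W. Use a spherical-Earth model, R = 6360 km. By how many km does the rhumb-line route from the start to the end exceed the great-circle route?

543 km

Great circle: cos σ = sin φ₁ sin φ₂ + cos φ₁ cos φ₂ cos Δλ,  σ = 0.5422 rad → d_gc = 3448.5 km
Rhumb line: Δψ = +0.9603, q = Δφ/Δψ = 0.2890, d_rh = R√(Δφ²+q²Δλ²) = 3991.2 km
Excess = 3991.2 − 3448.5 = 542.7 ≈ 543 km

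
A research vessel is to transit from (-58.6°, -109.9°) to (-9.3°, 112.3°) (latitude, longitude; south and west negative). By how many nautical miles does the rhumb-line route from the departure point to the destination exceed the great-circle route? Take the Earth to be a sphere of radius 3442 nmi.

837 nmi

Great circle: cos σ = sin φ₁ sin φ₂ + cos φ₁ cos φ₂ cos Δλ,  σ = 1.8162 rad → d_gc = 6251.4 nmi
Rhumb line: Δψ = +1.1061, q = Δφ/Δψ = 0.7779, d_rh = R√(Δφ²+q²Δλ²) = 7088.4 nmi
Excess = 7088.4 − 6251.4 = 837.0 ≈ 837 nmi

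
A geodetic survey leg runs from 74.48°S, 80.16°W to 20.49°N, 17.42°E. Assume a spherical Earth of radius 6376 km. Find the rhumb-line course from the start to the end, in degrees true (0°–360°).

Δψ = ln[tan(π/4+φ₂/2)/tan(π/4+φ₁/2)] = +2.3586
Δλ = +1.7031 rad (taken the short way round)
course = atan2(Δλ, Δψ) = 35.83°

35.8°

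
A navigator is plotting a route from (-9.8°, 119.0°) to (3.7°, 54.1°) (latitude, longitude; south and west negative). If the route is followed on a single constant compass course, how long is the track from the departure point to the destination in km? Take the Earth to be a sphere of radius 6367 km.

Δψ = ln[tan(π/4+φ₂/2)/tan(π/4+φ₁/2)] = +0.2365;  Δφ = +0.2356 rad,  Δλ = -1.1327 rad
q = Δφ/Δψ = 0.9963
d = R·√(Δφ² + q²Δλ²) = 6367·1.15282 = 7340 km

7340 km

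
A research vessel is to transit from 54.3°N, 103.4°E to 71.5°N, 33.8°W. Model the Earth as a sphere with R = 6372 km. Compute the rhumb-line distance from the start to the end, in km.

6986 km

Rhumb course C = atan2(Δλ, Δψ) with Δψ = ln[tan(π/4+φ₂/2)/tan(π/4+φ₁/2)] = +0.6817, Δλ = -2.3946 → C = 285.89°
d = R·|Δφ| / |cos C| = 6372·0.30020 / 0.27382 = 6986 km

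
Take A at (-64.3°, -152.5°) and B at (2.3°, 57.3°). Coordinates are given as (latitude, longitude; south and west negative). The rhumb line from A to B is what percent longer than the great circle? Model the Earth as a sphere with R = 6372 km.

Great circle: σ = 1.9956 rad → d_gc = Rσ = 12716.2 km
Rhumb: Δφ = +1.1624, Δλ = -2.6215, Δψ = +1.5181, q = Δφ/Δψ = 0.7657 → d_rh = R√(Δφ²+q²Δλ²) = 14780.2 km
Excess = (14780.2 − 12716.2) / 12716.2 = 2064.0 / 12716.2 = 16.23% ≈ 16.2%

16.2%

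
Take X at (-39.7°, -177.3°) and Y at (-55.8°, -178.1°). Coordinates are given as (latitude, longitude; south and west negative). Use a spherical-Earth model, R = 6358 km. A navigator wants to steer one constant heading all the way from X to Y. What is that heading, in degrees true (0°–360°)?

Meridional parts: M(φ₁)=-0.7561, M(φ₂)=-1.1788 → ΔM = -0.4227;  Δλ = -0.0140 rad
tan C = Δλ / ΔM = +0.0330 → C = 181.89°

181.9°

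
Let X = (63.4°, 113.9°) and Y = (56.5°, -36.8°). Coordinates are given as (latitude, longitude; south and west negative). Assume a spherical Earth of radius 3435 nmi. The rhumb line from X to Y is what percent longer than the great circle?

30.1%

Great circle: σ = 1.0121 rad → d_gc = Rσ = 3476.5 nmi
Rhumb: Δφ = -0.1204, Δλ = -2.6302, Δψ = -0.2415, q = Δφ/Δψ = 0.4986 → d_rh = R√(Δφ²+q²Δλ²) = 4524.0 nmi
Excess = (4524.0 − 3476.5) / 3476.5 = 1047.5 / 3476.5 = 30.13% ≈ 30.1%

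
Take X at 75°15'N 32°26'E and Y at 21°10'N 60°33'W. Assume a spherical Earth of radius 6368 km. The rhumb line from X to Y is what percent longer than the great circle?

7.4%

Great circle: σ = 1.2273 rad → d_gc = Rσ = 7815.1 km
Rhumb: Δφ = -0.9439, Δλ = -1.6229, Δψ = -1.6665, q = Δφ/Δψ = 0.5664 → d_rh = R√(Δφ²+q²Δλ²) = 8390.3 km
Excess = (8390.3 − 7815.1) / 7815.1 = 575.2 / 7815.1 = 7.36% ≈ 7.4%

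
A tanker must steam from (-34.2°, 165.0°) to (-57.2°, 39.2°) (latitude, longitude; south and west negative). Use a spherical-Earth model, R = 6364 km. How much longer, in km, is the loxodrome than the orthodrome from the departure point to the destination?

1240 km

Great circle: cos σ = sin φ₁ sin φ₂ + cos φ₁ cos φ₂ cos Δλ,  σ = 1.3588 rad → d_gc = 8647.6 km
Rhumb line: Δψ = -0.5872, q = Δφ/Δψ = 0.6836, d_rh = R√(Δφ²+q²Δλ²) = 9887.6 km
Excess = 9887.6 − 8647.6 = 1240.0 ≈ 1240 km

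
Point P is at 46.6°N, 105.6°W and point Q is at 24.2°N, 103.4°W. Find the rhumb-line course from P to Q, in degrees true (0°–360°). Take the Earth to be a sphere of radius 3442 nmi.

Δψ = ln[tan(π/4+φ₂/2)/tan(π/4+φ₁/2)] = -0.4859
Δλ = +0.0384 rad (taken the short way round)
course = atan2(Δλ, Δψ) = 175.48°

175.5°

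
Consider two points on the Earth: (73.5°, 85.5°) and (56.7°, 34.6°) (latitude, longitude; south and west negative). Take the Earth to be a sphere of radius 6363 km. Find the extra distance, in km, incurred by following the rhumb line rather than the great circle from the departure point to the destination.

80 km

Great circle: cos σ = sin φ₁ sin φ₂ + cos φ₁ cos φ₂ cos Δλ,  σ = 0.4516 rad → d_gc = 2873.8 km
Rhumb line: Δψ = -0.7240, q = Δφ/Δψ = 0.4050, d_rh = R√(Δφ²+q²Δλ²) = 2953.4 km
Excess = 2953.4 − 2873.8 = 79.6 ≈ 80 km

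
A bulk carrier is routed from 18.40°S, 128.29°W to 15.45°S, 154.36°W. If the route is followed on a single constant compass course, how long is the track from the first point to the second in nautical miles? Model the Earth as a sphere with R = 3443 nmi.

Rhumb course C = atan2(Δλ, Δψ) with Δψ = ln[tan(π/4+φ₂/2)/tan(π/4+φ₁/2)] = +0.0538, Δλ = -0.4550 → C = 276.75°
d = R·|Δφ| / |cos C| = 3443·0.05149 / 0.11748 = 1509 nmi

1509 nmi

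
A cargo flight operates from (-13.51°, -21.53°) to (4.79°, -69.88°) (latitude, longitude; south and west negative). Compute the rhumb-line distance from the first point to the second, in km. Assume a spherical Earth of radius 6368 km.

5710 km

Rhumb course C = atan2(Δλ, Δψ) with Δψ = ln[tan(π/4+φ₂/2)/tan(π/4+φ₁/2)] = +0.3217, Δλ = -0.8439 → C = 290.87°
d = R·|Δφ| / |cos C| = 6368·0.31940 / 0.35622 = 5710 km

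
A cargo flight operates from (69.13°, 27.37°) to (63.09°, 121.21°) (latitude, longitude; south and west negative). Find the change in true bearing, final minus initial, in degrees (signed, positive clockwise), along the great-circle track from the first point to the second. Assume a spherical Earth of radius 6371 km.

+88.8°

At departure: θ₁ = atan2(sin Δλ cos φ₂, cos φ₁ sin φ₂ − sin φ₁ cos φ₂ cos Δλ) = 52.54°
At arrival: θ₂ = atan2(sin Δλ cos φ₁, −cos φ₂ sin φ₁ + sin φ₂ cos φ₁ cos Δλ) = 141.33°
Δθ = θ₂ − θ₁ = +88.8°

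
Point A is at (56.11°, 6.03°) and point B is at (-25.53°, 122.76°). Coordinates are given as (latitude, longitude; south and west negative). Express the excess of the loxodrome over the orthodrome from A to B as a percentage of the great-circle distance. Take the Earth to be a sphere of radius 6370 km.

3.2%

Great circle: σ = 2.1945 rad → d_gc = Rσ = 13979.2 km
Rhumb: Δφ = -1.4249, Δλ = +2.0373, Δψ = -1.6496, q = Δφ/Δψ = 0.8638 → d_rh = R√(Δφ²+q²Δλ²) = 14423.8 km
Excess = (14423.8 − 13979.2) / 13979.2 = 444.6 / 13979.2 = 3.18% ≈ 3.2%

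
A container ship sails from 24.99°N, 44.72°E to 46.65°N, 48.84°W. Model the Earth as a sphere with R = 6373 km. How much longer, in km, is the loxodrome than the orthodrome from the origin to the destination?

Great circle: cos σ = sin φ₁ sin φ₂ + cos φ₁ cos φ₂ cos Δλ,  σ = 1.2989 rad → d_gc = 8277.8 km
Rhumb line: Δψ = +0.4720, q = Δφ/Δψ = 0.8009, d_rh = R√(Δφ²+q²Δλ²) = 8675.9 km
Excess = 8675.9 − 8277.8 = 398.1 ≈ 398 km

398 km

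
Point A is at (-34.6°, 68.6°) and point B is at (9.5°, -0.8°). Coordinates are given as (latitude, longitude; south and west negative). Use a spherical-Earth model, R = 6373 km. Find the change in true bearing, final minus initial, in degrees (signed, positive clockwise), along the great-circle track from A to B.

At departure: θ₁ = atan2(sin Δλ cos φ₂, cos φ₁ sin φ₂ − sin φ₁ cos φ₂ cos Δλ) = 289.83°
At arrival: θ₂ = atan2(sin Δλ cos φ₁, −cos φ₂ sin φ₁ + sin φ₂ cos φ₁ cos Δλ) = 308.27°
Δθ = θ₂ − θ₁ = +18.4°

+18.4°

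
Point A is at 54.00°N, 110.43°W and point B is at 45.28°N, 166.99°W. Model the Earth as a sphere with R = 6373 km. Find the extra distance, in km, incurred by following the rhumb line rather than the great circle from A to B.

102 km

Great circle: cos σ = sin φ₁ sin φ₂ + cos φ₁ cos φ₂ cos Δλ,  σ = 0.6389 rad → d_gc = 4071.6 km
Rhumb line: Δψ = -0.2359, q = Δφ/Δψ = 0.6452, d_rh = R√(Δφ²+q²Δλ²) = 4173.5 km
Excess = 4173.5 − 4071.6 = 101.9 ≈ 102 km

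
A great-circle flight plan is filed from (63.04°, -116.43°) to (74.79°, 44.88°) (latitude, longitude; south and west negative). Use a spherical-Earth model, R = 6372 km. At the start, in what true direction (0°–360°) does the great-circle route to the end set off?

θ = atan2( sin Δλ·cos φ₂ ,  cos φ₁ sin φ₂ − sin φ₁ cos φ₂ cos Δλ )
  = atan2(+0.0841, +0.6590) = 7.27°

7.3°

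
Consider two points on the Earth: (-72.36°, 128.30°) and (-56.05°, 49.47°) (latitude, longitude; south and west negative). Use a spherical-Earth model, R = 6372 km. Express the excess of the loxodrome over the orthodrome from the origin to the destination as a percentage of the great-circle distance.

Great circle: σ = 0.6036 rad → d_gc = Rσ = 3846.1 km
Rhumb: Δφ = +0.2847, Δλ = -1.3758, Δψ = +0.6766, q = Δφ/Δψ = 0.4207 → d_rh = R√(Δφ²+q²Δλ²) = 4110.1 km
Excess = (4110.1 − 3846.1) / 3846.1 = 264.0 / 3846.1 = 6.86% ≈ 6.9%

6.9%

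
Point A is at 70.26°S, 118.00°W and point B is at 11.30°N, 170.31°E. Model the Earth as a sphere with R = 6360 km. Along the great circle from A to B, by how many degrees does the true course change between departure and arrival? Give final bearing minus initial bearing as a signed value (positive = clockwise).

At departure: θ₁ = atan2(sin Δλ cos φ₂, cos φ₁ sin φ₂ − sin φ₁ cos φ₂ cos Δλ) = 290.93°
At arrival: θ₂ = atan2(sin Δλ cos φ₁, −cos φ₂ sin φ₁ + sin φ₂ cos φ₁ cos Δλ) = 341.23°
Δθ = θ₂ − θ₁ = +50.3°

+50.3°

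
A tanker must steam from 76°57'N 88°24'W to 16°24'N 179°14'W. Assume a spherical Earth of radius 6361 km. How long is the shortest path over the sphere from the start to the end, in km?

8240 km

Haversine: a = sin²(Δφ/2)+cos φ₁ cos φ₂ sin²(Δλ/2) = 0.36405;  σ = 2·atan2(√a,√(1−a))
σ = 74.223° → d = Rσ = 6361·1.29543 = 8240 km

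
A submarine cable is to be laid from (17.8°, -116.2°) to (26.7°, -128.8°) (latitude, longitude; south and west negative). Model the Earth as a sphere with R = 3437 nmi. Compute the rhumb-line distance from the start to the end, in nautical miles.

Rhumb course C = atan2(Δλ, Δψ) with Δψ = ln[tan(π/4+φ₂/2)/tan(π/4+φ₁/2)] = +0.1681, Δλ = -0.2199 → C = 307.39°
d = R·|Δφ| / |cos C| = 3437·0.15533 / 0.60720 = 879 nmi

879 nmi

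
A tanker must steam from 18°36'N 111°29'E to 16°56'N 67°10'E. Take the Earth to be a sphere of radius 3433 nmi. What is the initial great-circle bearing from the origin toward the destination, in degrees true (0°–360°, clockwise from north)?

274.9°

θ = atan2( sin Δλ·cos φ₂ ,  cos φ₁ sin φ₂ − sin φ₁ cos φ₂ cos Δλ )
  = atan2(-0.6683, +0.0577) = 274.94°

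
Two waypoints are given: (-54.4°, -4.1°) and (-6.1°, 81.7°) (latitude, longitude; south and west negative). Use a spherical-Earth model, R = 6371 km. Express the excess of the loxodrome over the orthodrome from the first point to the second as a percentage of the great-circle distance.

3.2%

Great circle: σ = 1.4416 rad → d_gc = Rσ = 9184.7 km
Rhumb: Δφ = +0.8430, Δλ = +1.4975, Δψ = +1.0294, q = Δφ/Δψ = 0.8189 → d_rh = R√(Δφ²+q²Δλ²) = 9480.5 km
Excess = (9480.5 − 9184.7) / 9184.7 = 295.8 / 9184.7 = 3.22% ≈ 3.2%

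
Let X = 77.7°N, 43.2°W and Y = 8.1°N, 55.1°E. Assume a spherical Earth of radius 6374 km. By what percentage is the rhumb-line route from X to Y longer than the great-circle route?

7.5%

Great circle: σ = 1.4634 rad → d_gc = Rσ = 9327.5 km
Rhumb: Δφ = -1.2147, Δλ = +1.7157, Δψ = -2.0861, q = Δφ/Δψ = 0.5823 → d_rh = R√(Δφ²+q²Δλ²) = 10025.1 km
Excess = (10025.1 − 9327.5) / 9327.5 = 697.6 / 9327.5 = 7.48% ≈ 7.5%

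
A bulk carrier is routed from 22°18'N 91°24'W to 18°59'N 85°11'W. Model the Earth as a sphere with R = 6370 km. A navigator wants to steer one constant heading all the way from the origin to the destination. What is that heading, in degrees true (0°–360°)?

Meridional parts: M(φ₁)=+0.3994, M(φ₂)=+0.3376 → ΔM = -0.0619;  Δλ = +0.1085 rad
tan C = Δλ / ΔM = -1.7537 → C = 119.69°

119.7°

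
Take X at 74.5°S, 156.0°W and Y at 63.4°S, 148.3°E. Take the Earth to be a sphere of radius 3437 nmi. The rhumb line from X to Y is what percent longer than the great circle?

3.5%

Great circle: σ = 0.3789 rad → d_gc = Rσ = 1302.3 nmi
Rhumb: Δφ = +0.1937, Δλ = -0.9721, Δψ = +0.5521, q = Δφ/Δψ = 0.3509 → d_rh = R√(Δφ²+q²Δλ²) = 1348.3 nmi
Excess = (1348.3 − 1302.3) / 1302.3 = 46.0 / 1302.3 = 3.53% ≈ 3.5%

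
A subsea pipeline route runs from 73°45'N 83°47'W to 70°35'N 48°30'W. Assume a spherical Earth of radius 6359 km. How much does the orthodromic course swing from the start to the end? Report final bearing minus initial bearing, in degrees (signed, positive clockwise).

+33.7°

Initial bearing θ₁ = atan2(sin Δλ cos φ₂, cos φ₁ sin φ₂ − sin φ₁ cos φ₂ cos Δλ) = 88.99°
Final bearing θ₂ = (initial bearing from the destination back to the start) + 180° = 122.69°
Δθ = θ₂ − θ₁ = +33.7°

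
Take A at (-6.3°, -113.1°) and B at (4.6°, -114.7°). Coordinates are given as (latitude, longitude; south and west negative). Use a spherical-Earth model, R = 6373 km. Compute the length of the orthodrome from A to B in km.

cos σ = sin φ₁ sin φ₂ + cos φ₁ cos φ₂ cos Δλ
      = sin(-6.30°)sin(4.60°) + cos(-6.30°)cos(4.60°)cos(-1.60°) = 0.9816
σ = 11.016° → d = Rσ = 6373·0.19227 = 1225 km

1225 km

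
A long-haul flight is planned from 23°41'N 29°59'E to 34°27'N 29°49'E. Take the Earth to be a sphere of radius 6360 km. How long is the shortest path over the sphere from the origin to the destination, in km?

Haversine: a = sin²(Δφ/2)+cos φ₁ cos φ₂ sin²(Δλ/2) = 0.00880;  σ = 2·atan2(√a,√(1−a))
σ = 10.768° → d = Rσ = 6360·0.18793 = 1195 km

1195 km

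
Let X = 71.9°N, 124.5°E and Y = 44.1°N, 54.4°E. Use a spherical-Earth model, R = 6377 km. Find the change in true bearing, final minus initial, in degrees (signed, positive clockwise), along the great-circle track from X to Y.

Initial bearing θ₁ = atan2(sin Δλ cos φ₂, cos φ₁ sin φ₂ − sin φ₁ cos φ₂ cos Δλ) = 268.63°
Final bearing θ₂ = (initial bearing from the destination back to the start) + 180° = 205.63°
Δθ = θ₂ − θ₁ = -63.0°

-63.0°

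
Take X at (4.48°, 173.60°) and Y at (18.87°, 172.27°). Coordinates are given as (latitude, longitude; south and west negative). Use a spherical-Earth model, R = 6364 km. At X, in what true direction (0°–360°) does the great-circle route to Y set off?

N = sin Δλ·cos φ₂ = -0.0220;  D = cos φ₁ sin φ₂ − sin φ₁ cos φ₂ cos Δλ = +0.2485
initial course = atan2(N, D) = 354.95°

354.9°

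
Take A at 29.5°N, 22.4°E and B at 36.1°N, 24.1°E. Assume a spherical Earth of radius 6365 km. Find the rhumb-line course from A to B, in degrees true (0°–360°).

12.2°

Meridional parts: M(φ₁)=+0.5393, M(φ₂)=+0.6764 → ΔM = +0.1372;  Δλ = +0.0297 rad
tan C = Δλ / ΔM = +0.2163 → C = 12.20°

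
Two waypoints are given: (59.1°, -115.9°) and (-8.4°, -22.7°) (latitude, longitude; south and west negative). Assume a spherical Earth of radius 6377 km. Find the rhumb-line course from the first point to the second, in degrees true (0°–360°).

131.4°

Meridional parts: M(φ₁)=+1.2860, M(φ₂)=-0.1471 → ΔM = -1.4331;  Δλ = +1.6266 rad
tan C = Δλ / ΔM = -1.1351 → C = 131.38°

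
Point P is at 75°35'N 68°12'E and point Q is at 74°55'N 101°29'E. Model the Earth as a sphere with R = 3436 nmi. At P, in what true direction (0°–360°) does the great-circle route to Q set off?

78.2°

θ = atan2( sin Δλ·cos φ₂ ,  cos φ₁ sin φ₂ − sin φ₁ cos φ₂ cos Δλ )
  = atan2(+0.1428, +0.0297) = 78.25°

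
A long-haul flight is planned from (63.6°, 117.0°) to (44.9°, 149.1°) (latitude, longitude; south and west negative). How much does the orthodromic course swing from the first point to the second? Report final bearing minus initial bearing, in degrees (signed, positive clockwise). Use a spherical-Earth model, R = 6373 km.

Initial bearing θ₁ = atan2(sin Δλ cos φ₂, cos φ₁ sin φ₂ − sin φ₁ cos φ₂ cos Δλ) = 120.71°
Final bearing θ₂ = (initial bearing from the destination back to the start) + 180° = 147.34°
Δθ = θ₂ − θ₁ = +26.6°

+26.6°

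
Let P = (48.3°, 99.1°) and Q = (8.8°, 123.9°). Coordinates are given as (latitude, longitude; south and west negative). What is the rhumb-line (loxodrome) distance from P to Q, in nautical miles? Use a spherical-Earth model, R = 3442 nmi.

2690 nmi

Rhumb course C = atan2(Δλ, Δψ) with Δψ = ln[tan(π/4+φ₂/2)/tan(π/4+φ₁/2)] = -0.8111, Δλ = +0.4328 → C = 151.91°
d = R·|Δφ| / |cos C| = 3442·0.68941 / 0.88224 = 2690 nmi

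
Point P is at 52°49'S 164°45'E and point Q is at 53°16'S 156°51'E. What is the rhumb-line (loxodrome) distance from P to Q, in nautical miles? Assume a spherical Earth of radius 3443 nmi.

287 nmi

Rhumb course C = atan2(Δλ, Δψ) with Δψ = ln[tan(π/4+φ₂/2)/tan(π/4+φ₁/2)] = -0.0131, Δλ = -0.1379 → C = 264.59°
d = R·|Δφ| / |cos C| = 3443·0.00785 / 0.09432 = 287 nmi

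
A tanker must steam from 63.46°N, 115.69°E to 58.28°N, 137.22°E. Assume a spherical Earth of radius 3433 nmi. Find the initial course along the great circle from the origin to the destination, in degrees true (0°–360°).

θ = atan2( sin Δλ·cos φ₂ ,  cos φ₁ sin φ₂ − sin φ₁ cos φ₂ cos Δλ )
  = atan2(+0.1930, -0.0575) = 106.58°

106.6°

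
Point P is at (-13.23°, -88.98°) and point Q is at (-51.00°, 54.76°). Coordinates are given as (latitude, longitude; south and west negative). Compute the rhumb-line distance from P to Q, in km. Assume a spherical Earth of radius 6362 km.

13724 km

Rhumb course C = atan2(Δλ, Δψ) with Δψ = ln[tan(π/4+φ₂/2)/tan(π/4+φ₁/2)] = -0.8051, Δλ = +2.5087 → C = 107.79°
d = R·|Δφ| / |cos C| = 6362·0.65921 / 0.30558 = 13724 km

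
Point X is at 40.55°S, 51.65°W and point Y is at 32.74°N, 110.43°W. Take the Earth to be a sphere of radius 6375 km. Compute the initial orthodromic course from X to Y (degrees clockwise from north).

N = sin Δλ·cos φ₂ = -0.7193;  D = cos φ₁ sin φ₂ − sin φ₁ cos φ₂ cos Δλ = +0.6944
initial course = atan2(N, D) = 313.99°

314.0°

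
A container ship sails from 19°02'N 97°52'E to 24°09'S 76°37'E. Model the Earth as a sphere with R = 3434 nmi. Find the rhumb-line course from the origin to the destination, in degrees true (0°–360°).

205.6°

Meridional parts: M(φ₁)=+0.3385, M(φ₂)=-0.4346 → ΔM = -0.7730;  Δλ = -0.3709 rad
tan C = Δλ / ΔM = +0.4798 → C = 205.63°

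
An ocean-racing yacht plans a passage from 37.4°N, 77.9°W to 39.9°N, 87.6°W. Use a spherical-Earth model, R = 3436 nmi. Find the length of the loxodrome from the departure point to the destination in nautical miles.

478 nmi

Δψ = ln[tan(π/4+φ₂/2)/tan(π/4+φ₁/2)] = +0.0559;  Δφ = +0.0436 rad,  Δλ = -0.1693 rad
q = Δφ/Δψ = 0.7808
d = R·√(Δφ² + q²Δλ²) = 3436·0.13921 = 478 nmi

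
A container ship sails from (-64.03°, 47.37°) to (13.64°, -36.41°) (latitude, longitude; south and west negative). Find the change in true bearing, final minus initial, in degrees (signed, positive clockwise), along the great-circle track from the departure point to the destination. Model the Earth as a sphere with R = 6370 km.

At departure: θ₁ = atan2(sin Δλ cos φ₂, cos φ₁ sin φ₂ − sin φ₁ cos φ₂ cos Δλ) = 281.58°
At arrival: θ₂ = atan2(sin Δλ cos φ₁, −cos φ₂ sin φ₁ + sin φ₂ cos φ₁ cos Δλ) = 333.80°
Δθ = θ₂ − θ₁ = +52.2°

+52.2°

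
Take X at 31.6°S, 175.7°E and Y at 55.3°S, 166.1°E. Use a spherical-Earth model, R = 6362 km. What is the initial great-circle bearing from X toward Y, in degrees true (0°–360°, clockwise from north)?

193.2°

N = sin Δλ·cos φ₂ = -0.0949;  D = cos φ₁ sin φ₂ − sin φ₁ cos φ₂ cos Δλ = -0.4061
initial course = atan2(N, D) = 193.16°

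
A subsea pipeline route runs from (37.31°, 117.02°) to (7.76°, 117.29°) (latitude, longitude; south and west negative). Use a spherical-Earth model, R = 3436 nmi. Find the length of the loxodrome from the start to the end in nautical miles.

Δψ = ln[tan(π/4+φ₂/2)/tan(π/4+φ₁/2)] = -0.5669;  Δφ = -0.5157 rad,  Δλ = +0.0047 rad
q = Δφ/Δψ = 0.9097
d = R·√(Δφ² + q²Δλ²) = 3436·0.51576 = 1772 nmi

1772 nmi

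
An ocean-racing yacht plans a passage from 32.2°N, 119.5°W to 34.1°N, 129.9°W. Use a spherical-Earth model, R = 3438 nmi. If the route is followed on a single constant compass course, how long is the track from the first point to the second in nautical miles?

535 nmi

Rhumb course C = atan2(Δλ, Δψ) with Δψ = ln[tan(π/4+φ₂/2)/tan(π/4+φ₁/2)] = +0.0396, Δλ = -0.1815 → C = 282.31°
d = R·|Δφ| / |cos C| = 3438·0.03316 / 0.21321 = 535 nmi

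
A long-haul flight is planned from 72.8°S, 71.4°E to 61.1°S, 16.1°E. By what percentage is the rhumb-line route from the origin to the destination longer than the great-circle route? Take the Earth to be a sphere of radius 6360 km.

Great circle: σ = 0.4086 rad → d_gc = Rσ = 2598.9 km
Rhumb: Δφ = +0.2042, Δλ = -0.9652, Δψ = +0.5329, q = Δφ/Δψ = 0.3832 → d_rh = R√(Δφ²+q²Δλ²) = 2686.9 km
Excess = (2686.9 − 2598.9) / 2598.9 = 88.0 / 2598.9 = 3.39% ≈ 3.4%

3.4%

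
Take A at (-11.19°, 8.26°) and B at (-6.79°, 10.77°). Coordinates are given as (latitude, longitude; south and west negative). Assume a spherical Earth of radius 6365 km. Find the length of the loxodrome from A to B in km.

561 km

Δψ = ln[tan(π/4+φ₂/2)/tan(π/4+φ₁/2)] = +0.0778;  Δφ = +0.0768 rad,  Δλ = +0.0438 rad
q = Δφ/Δψ = 0.9875
d = R·√(Δφ² + q²Δλ²) = 6365·0.08814 = 561 km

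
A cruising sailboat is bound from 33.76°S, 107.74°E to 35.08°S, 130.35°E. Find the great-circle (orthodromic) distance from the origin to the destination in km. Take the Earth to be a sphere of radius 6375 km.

cos σ = sin φ₁ sin φ₂ + cos φ₁ cos φ₂ cos Δλ
      = sin(-33.76°)sin(-35.08°) + cos(-33.76°)cos(-35.08°)cos(22.61°) = 0.9474
σ = 18.658° → d = Rσ = 6375·0.32564 = 2076 km

2076 km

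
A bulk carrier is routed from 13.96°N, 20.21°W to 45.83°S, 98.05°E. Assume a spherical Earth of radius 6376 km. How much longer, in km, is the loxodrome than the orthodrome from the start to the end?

Great circle: cos σ = sin φ₁ sin φ₂ + cos φ₁ cos φ₂ cos Δλ,  σ = 2.0866 rad → d_gc = 13303.96 km
Rhumb line: Δψ = -1.1481, q = Δφ/Δψ = 0.9089, d_rh = R√(Δφ²+q²Δλ²) = 13687.54 km
Excess = 13687.54 − 13303.96 = 383.58 ≈ 384 km

384 km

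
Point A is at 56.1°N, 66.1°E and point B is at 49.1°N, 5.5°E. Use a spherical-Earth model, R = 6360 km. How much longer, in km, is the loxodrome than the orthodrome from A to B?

126 km

Great circle: cos σ = sin φ₁ sin φ₂ + cos φ₁ cos φ₂ cos Δλ,  σ = 0.6324 rad → d_gc = 4021.8 km
Rhumb line: Δψ = -0.2017, q = Δφ/Δψ = 0.6057, d_rh = R√(Δφ²+q²Δλ²) = 4147.9 km
Excess = 4147.9 − 4021.8 = 126.1 ≈ 126 km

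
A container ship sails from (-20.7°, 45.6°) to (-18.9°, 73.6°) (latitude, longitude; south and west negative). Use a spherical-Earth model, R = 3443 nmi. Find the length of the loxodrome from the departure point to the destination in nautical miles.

Rhumb course C = atan2(Δλ, Δψ) with Δψ = ln[tan(π/4+φ₂/2)/tan(π/4+φ₁/2)] = +0.0334, Δλ = +0.4887 → C = 86.09°
d = R·|Δφ| / |cos C| = 3443·0.03142 / 0.06817 = 1587 nmi

1587 nmi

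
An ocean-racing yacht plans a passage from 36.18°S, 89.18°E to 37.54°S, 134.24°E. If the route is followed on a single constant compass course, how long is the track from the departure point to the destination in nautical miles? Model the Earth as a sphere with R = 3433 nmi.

Δψ = ln[tan(π/4+φ₂/2)/tan(π/4+φ₁/2)] = -0.0297;  Δφ = -0.0237 rad,  Δλ = +0.7864 rad
q = Δφ/Δψ = 0.8001
d = R·√(Δφ² + q²Δλ²) = 3433·0.62965 = 2162 nmi

2162 nmi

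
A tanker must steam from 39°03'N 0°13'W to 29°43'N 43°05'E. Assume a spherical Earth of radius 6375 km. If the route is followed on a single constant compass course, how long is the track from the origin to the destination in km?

Δψ = ln[tan(π/4+φ₂/2)/tan(π/4+φ₁/2)] = -0.1978;  Δφ = -0.1629 rad,  Δλ = +0.7557 rad
q = Δφ/Δψ = 0.8235
d = R·√(Δφ² + q²Δλ²) = 6375·0.64331 = 4101 km

4101 km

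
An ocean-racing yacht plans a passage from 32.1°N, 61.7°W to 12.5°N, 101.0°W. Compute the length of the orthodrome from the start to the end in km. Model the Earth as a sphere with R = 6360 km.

4548 km

Haversine: a = sin²(Δφ/2)+cos φ₁ cos φ₂ sin²(Δλ/2) = 0.12249;  σ = 2·atan2(√a,√(1−a))
σ = 40.973° → d = Rσ = 6360·0.71512 = 4548 km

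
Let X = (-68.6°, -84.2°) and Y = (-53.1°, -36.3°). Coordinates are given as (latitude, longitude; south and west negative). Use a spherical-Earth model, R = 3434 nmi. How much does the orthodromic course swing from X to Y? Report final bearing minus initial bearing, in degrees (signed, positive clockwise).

At departure: θ₁ = atan2(sin Δλ cos φ₂, cos φ₁ sin φ₂ − sin φ₁ cos φ₂ cos Δλ) = 79.45°
At arrival: θ₂ = atan2(sin Δλ cos φ₁, −cos φ₂ sin φ₁ + sin φ₂ cos φ₁ cos Δλ) = 36.69°
Δθ = θ₂ − θ₁ = -42.8°

-42.8°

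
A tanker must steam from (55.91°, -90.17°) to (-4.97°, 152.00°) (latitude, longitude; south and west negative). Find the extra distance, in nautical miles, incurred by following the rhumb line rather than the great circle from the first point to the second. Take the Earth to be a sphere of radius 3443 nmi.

391 nmi

Great circle: cos σ = sin φ₁ sin φ₂ + cos φ₁ cos φ₂ cos Δλ,  σ = 1.9097 rad → d_gc = 6575.0 nmi
Rhumb line: Δψ = -1.2691, q = Δφ/Δψ = 0.8373, d_rh = R√(Δφ²+q²Δλ²) = 6966.2 nmi
Excess = 6966.2 − 6575.0 = 391.2 ≈ 391 nmi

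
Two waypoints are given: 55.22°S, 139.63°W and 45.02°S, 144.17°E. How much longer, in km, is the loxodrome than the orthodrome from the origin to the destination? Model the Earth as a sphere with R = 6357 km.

Great circle: cos σ = sin φ₁ sin φ₂ + cos φ₁ cos φ₂ cos Δλ,  σ = 0.8269 rad → d_gc = 5256.6 km
Rhumb line: Δψ = +0.2791, q = Δφ/Δψ = 0.6379, d_rh = R√(Δφ²+q²Δλ²) = 5510.5 km
Excess = 5510.5 − 5256.6 = 253.9 ≈ 254 km

254 km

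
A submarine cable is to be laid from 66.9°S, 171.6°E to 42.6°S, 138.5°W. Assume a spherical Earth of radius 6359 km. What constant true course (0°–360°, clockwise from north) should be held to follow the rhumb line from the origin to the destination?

Meridional parts: M(φ₁)=-1.5879, M(φ₂)=-0.8233 → ΔM = +0.7645;  Δλ = +0.8709 rad
tan C = Δλ / ΔM = +1.1391 → C = 48.72°

48.7°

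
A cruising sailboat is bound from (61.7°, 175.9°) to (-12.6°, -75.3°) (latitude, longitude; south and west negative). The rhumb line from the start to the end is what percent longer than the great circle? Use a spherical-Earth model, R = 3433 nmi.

4.9%

Great circle: σ = 1.9190 rad → d_gc = Rσ = 6587.8 nmi
Rhumb: Δφ = -1.2968, Δλ = +1.8989, Δψ = -1.5996, q = Δφ/Δψ = 0.8107 → d_rh = R√(Δφ²+q²Δλ²) = 6910.1 nmi
Excess = (6910.1 − 6587.8) / 6587.8 = 322.3 / 6587.8 = 4.89% ≈ 4.9%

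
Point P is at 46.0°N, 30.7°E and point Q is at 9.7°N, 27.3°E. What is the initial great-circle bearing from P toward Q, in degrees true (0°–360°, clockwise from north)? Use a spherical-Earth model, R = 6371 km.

θ = atan2( sin Δλ·cos φ₂ ,  cos φ₁ sin φ₂ − sin φ₁ cos φ₂ cos Δλ )
  = atan2(-0.0585, -0.5908) = 185.65°

185.7°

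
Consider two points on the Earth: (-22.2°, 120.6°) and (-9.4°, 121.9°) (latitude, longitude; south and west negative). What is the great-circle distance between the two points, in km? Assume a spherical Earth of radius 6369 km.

1430 km

Haversine: a = sin²(Δφ/2)+cos φ₁ cos φ₂ sin²(Δλ/2) = 0.01254;  σ = 2·atan2(√a,√(1−a))
σ = 12.861° → d = Rσ = 6369·0.22446 = 1430 km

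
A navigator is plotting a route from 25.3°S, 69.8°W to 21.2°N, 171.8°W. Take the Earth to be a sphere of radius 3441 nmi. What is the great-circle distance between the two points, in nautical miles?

6562 nmi

Haversine: a = sin²(Δφ/2)+cos φ₁ cos φ₂ sin²(Δλ/2) = 0.66490;  σ = 2·atan2(√a,√(1−a))
σ = 109.256° → d = Rσ = 3441·1.90688 = 6562 nmi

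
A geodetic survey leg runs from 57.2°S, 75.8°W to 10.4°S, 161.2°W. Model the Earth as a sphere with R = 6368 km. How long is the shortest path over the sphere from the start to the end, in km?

Haversine: a = sin²(Δφ/2)+cos φ₁ cos φ₂ sin²(Δλ/2) = 0.40277;  σ = 2·atan2(√a,√(1−a))
σ = 78.786° → d = Rσ = 6368·1.37508 = 8757 km

8757 km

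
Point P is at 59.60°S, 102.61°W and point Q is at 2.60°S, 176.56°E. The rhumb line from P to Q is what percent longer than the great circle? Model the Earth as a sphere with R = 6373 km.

Great circle: σ = 1.4508 rad → d_gc = Rσ = 9246.1 km
Rhumb: Δφ = +0.9948, Δλ = -1.4107, Δψ = +1.2577, q = Δφ/Δψ = 0.7910 → d_rh = R√(Δφ²+q²Δλ²) = 9527.5 km
Excess = (9527.5 − 9246.1) / 9246.1 = 281.4 / 9246.1 = 3.04% ≈ 3.0%

3.0%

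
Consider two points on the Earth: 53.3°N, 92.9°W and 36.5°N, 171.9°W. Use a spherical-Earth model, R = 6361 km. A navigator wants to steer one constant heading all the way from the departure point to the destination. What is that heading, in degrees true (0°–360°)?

Meridional parts: M(φ₁)=+1.1036, M(φ₂)=+0.6851 → ΔM = -0.4185;  Δλ = -1.3788 rad
tan C = Δλ / ΔM = +3.2949 → C = 253.12°

253.1°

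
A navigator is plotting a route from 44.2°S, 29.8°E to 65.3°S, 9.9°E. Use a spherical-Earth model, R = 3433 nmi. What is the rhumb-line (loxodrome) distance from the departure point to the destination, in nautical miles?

1430 nmi

Rhumb course C = atan2(Δλ, Δψ) with Δψ = ln[tan(π/4+φ₂/2)/tan(π/4+φ₁/2)] = -0.6572, Δλ = -0.3473 → C = 207.86°
d = R·|Δφ| / |cos C| = 3433·0.36826 / 0.88411 = 1430 nmi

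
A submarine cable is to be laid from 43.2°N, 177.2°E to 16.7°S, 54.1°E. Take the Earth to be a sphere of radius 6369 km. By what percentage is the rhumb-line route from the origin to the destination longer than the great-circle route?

Great circle: σ = 2.1871 rad → d_gc = Rσ = 13929.6 km
Rhumb: Δφ = -1.0455, Δλ = -2.1485, Δψ = -1.1333, q = Δφ/Δψ = 0.9225 → d_rh = R√(Δφ²+q²Δλ²) = 14271.5 km
Excess = (14271.5 − 13929.6) / 13929.6 = 341.9 / 13929.6 = 2.454% ≈ 2.5%

2.5%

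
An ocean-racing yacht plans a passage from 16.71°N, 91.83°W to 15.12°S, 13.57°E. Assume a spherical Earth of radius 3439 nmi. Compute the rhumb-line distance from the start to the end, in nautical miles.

Rhumb course C = atan2(Δλ, Δψ) with Δψ = ln[tan(π/4+φ₂/2)/tan(π/4+φ₁/2)] = -0.5629, Δλ = +1.8396 → C = 107.01°
d = R·|Δφ| / |cos C| = 3439·0.55554 / 0.29259 = 6530 nmi

6530 nmi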